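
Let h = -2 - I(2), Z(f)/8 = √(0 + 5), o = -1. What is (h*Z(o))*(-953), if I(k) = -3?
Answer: -7624*√5 ≈ -17048.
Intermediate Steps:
Z(f) = 8*√5 (Z(f) = 8*√(0 + 5) = 8*√5)
h = 1 (h = -2 - 1*(-3) = -2 + 3 = 1)
(h*Z(o))*(-953) = (1*(8*√5))*(-953) = (8*√5)*(-953) = -7624*√5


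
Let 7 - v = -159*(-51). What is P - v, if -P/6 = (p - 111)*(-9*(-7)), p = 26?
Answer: 40232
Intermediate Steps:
P = 32130 (P = -6*(26 - 111)*(-9*(-7)) = -(-510)*63 = -6*(-5355) = 32130)
v = -8102 (v = 7 - (-159)*(-51) = 7 - 1*8109 = 7 - 8109 = -8102)
P - v = 32130 - 1*(-8102) = 32130 + 8102 = 40232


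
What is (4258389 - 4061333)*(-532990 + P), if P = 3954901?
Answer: 674308094016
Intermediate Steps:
(4258389 - 4061333)*(-532990 + P) = (4258389 - 4061333)*(-532990 + 3954901) = 197056*3421911 = 674308094016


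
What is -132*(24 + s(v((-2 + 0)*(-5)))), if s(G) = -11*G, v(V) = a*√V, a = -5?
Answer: -3168 - 7260*√10 ≈ -26126.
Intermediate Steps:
v(V) = -5*√V
-132*(24 + s(v((-2 + 0)*(-5)))) = -132*(24 - (-55)*√((-2 + 0)*(-5))) = -132*(24 - (-55)*√(-2*(-5))) = -132*(24 - (-55)*√10) = -132*(24 + 55*√10) = -3168 - 7260*√10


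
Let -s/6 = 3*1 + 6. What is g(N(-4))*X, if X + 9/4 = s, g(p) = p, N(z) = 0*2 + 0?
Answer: 0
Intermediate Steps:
N(z) = 0 (N(z) = 0 + 0 = 0)
s = -54 (s = -6*(3*1 + 6) = -6*(3 + 6) = -6*9 = -54)
X = -225/4 (X = -9/4 - 54 = -225/4 ≈ -56.250)
g(N(-4))*X = 0*(-225/4) = 0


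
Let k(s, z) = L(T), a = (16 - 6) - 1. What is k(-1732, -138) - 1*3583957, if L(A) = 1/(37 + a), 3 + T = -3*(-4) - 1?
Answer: -164862021/46 ≈ -3.5840e+6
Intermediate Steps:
a = 9 (a = 10 - 1 = 9)
T = 8 (T = -3 + (-3*(-4) - 1) = -3 + (12 - 1) = -3 + 11 = 8)
L(A) = 1/46 (L(A) = 1/(37 + 9) = 1/46)
k(s, z) = 1/46
k(-1732, -138) - 1*3583957 = 1/46 - 1*3583957 = 1/46 - 3583957 = -164862021/46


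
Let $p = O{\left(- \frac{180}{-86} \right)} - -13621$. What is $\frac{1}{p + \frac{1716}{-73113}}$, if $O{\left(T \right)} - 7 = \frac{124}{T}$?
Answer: $\frac{1096695}{15010706806} \approx 7.3061 \cdot 10^{-5}$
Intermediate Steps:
$O{\left(T \right)} = 7 + \frac{124}{T}$
$p = \frac{615926}{45}$ ($p = \left(7 + \frac{124}{\left(-180\right) \frac{1}{-86}}\right) - -13621 = \left(7 + \frac{124}{\left(-180\right) \left(- \frac{1}{86}\right)}\right) + 13621 = \left(7 + \frac{124}{\frac{90}{43}}\right) + 13621 = \left(7 + 124 \cdot \frac{43}{90}\right) + 13621 = \left(7 + \frac{2666}{45}\right) + 13621 = \frac{2981}{45} + 13621 = \frac{615926}{45} \approx 13687.0$)
$\frac{1}{p + \frac{1716}{-73113}} = \frac{1}{\frac{615926}{45} + \frac{1716}{-73113}} = \frac{1}{\frac{615926}{45} + 1716 \left(- \frac{1}{73113}\right)} = \frac{1}{\frac{615926}{45} - \frac{572}{24371}} = \frac{1}{\frac{15010706806}{1096695}} = \frac{1096695}{15010706806}$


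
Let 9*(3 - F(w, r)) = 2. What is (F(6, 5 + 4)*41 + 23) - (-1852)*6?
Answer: 101240/9 ≈ 11249.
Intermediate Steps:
F(w, r) = 25/9 (F(w, r) = 3 - ⅑*2 = 3 - 2/9 = 25/9)
(F(6, 5 + 4)*41 + 23) - (-1852)*6 = ((25/9)*41 + 23) - (-1852)*6 = (1025/9 + 23) - 1*(-11112) = 1232/9 + 11112 = 101240/9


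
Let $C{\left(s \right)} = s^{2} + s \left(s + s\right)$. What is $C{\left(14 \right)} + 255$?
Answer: $843$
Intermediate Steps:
$C{\left(s \right)} = 3 s^{2}$ ($C{\left(s \right)} = s^{2} + s 2 s = s^{2} + 2 s^{2} = 3 s^{2}$)
$C{\left(14 \right)} + 255 = 3 \cdot 14^{2} + 255 = 3 \cdot 196 + 255 = 588 + 255 = 843$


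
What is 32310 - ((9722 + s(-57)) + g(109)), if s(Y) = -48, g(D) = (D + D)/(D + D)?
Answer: 22635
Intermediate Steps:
g(D) = 1 (g(D) = (2*D)/((2*D)) = (2*D)*(1/(2*D)) = 1)
32310 - ((9722 + s(-57)) + g(109)) = 32310 - ((9722 - 48) + 1) = 32310 - (9674 + 1) = 32310 - 1*9675 = 32310 - 9675 = 22635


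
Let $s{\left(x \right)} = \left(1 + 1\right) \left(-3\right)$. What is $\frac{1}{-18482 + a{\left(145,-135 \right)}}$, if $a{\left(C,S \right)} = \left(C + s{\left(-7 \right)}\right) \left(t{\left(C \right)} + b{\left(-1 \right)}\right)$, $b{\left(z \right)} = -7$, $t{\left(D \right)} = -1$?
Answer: $- \frac{1}{19594} \approx -5.1036 \cdot 10^{-5}$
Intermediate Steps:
$s{\left(x \right)} = -6$ ($s{\left(x \right)} = 2 \left(-3\right) = -6$)
$a{\left(C,S \right)} = 48 - 8 C$ ($a{\left(C,S \right)} = \left(C - 6\right) \left(-1 - 7\right) = \left(-6 + C\right) \left(-8\right) = 48 - 8 C$)
$\frac{1}{-18482 + a{\left(145,-135 \right)}} = \frac{1}{-18482 + \left(48 - 1160\right)} = \frac{1}{-18482 - 1112} = \frac{1}{-19594} = - \frac{1}{19594}$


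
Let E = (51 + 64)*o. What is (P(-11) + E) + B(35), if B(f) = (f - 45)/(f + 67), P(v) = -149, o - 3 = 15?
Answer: 97966/51 ≈ 1920.9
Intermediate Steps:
o = 18 (o = 3 + 15 = 18)
E = 2070 (E = (51 + 64)*18 = 115*18 = 2070)
B(f) = (-45 + f)/(67 + f)
(P(-11) + E) + B(35) = (-149 + 2070) + (-45 + 35)/(67 + 35) = 1921 - 10/102 = 1921 + (1/102)*(-10) = 1921 - 5/51 = 97966/51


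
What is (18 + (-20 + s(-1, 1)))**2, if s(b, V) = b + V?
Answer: 4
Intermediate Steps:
s(b, V) = V + b
(18 + (-20 + s(-1, 1)))**2 = (18 + (-20 + (1 - 1)))**2 = (18 + (-20 + 0))**2 = (18 - 20)**2 = (-2)**2 = 4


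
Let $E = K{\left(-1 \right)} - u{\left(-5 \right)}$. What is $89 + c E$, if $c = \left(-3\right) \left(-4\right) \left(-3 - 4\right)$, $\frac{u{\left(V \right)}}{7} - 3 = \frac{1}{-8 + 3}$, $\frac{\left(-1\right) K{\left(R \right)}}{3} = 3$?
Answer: $\frac{12457}{5} \approx 2491.4$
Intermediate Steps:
$K{\left(R \right)} = -9$ ($K{\left(R \right)} = \left(-3\right) 3 = -9$)
$u{\left(V \right)} = \frac{98}{5}$ ($u{\left(V \right)} = 21 + \frac{7}{-8 + 3} = 21 + \frac{7}{-5} = 21 + 7 \left(- \frac{1}{5}\right) = 21 - \frac{7}{5} = \frac{98}{5}$)
$c = -84$ ($c = 12 \left(-7\right) = -84$)
$E = - \frac{143}{5}$ ($E = -9 - \frac{98}{5} = - \frac{143}{5} \approx -28.6$)
$89 + c E = 89 - - \frac{12012}{5} = 89 + \frac{12012}{5} = \frac{12457}{5}$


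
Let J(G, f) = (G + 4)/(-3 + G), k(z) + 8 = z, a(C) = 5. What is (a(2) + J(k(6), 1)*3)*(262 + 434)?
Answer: 13224/5 ≈ 2644.8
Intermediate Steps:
k(z) = -8 + z
J(G, f) = (4 + G)/(-3 + G)
(a(2) + J(k(6), 1)*3)*(262 + 434) = (5 + ((4 + (-8 + 6))/(-3 + (-8 + 6)))*3)*(262 + 434) = (5 + ((4 - 2)/(-3 - 2))*3)*696 = (5 + (2/(-5))*3)*696 = (5 - 1/5*2*3)*696 = (5 - 2/5*3)*696 = (5 - 6/5)*696 = (19/5)*696 = 13224/5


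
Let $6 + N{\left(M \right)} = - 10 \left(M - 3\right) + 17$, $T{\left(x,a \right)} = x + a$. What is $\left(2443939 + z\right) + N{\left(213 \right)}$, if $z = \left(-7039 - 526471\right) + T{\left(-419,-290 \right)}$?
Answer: $1907631$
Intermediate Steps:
$T{\left(x,a \right)} = a + x$
$N{\left(M \right)} = 41 - 10 M$ ($N{\left(M \right)} = -6 - \left(-17 + 10 \left(M - 3\right)\right) = -6 - \left(-17 + 10 \left(-3 + M\right)\right) = -6 + \left(\left(30 - 10 M\right) + 17\right) = -6 - \left(-47 + 10 M\right) = 41 - 10 M$)
$z = -534219$ ($z = \left(-7039 - 526471\right) - 709 = -533510 - 709 = -534219$)
$\left(2443939 + z\right) + N{\left(213 \right)} = \left(2443939 - 534219\right) + \left(41 - 2130\right) = 1909720 + \left(41 - 2130\right) = 1909720 - 2089 = 1907631$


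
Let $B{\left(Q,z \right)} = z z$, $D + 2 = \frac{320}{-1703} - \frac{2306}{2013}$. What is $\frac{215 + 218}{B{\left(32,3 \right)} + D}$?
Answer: $\frac{1484384187}{19425695} \approx 76.413$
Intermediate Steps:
$D = - \frac{11427556}{3428139}$ ($D = -2 + \left(\frac{320}{-1703} - \frac{2306}{2013}\right) = -2 + \left(320 \left(- \frac{1}{1703}\right) - \frac{2306}{2013}\right) = -2 - \frac{4571278}{3428139} = - \frac{11427556}{3428139} \approx -3.3335$)
$B{\left(Q,z \right)} = z^{2}$
$\frac{215 + 218}{B{\left(32,3 \right)} + D} = \frac{215 + 218}{3^{2} - \frac{11427556}{3428139}} = \frac{433}{9 - \frac{11427556}{3428139}} = \frac{433}{\frac{19425695}{3428139}} = 433 \cdot \frac{3428139}{19425695} = \frac{1484384187}{19425695}$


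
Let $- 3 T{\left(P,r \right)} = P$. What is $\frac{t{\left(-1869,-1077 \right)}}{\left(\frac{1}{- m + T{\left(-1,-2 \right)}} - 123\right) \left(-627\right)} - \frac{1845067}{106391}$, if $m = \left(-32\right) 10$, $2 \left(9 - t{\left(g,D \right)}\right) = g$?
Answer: $- \frac{91096022247821}{5256523971600} \approx -17.33$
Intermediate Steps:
$t{\left(g,D \right)} = 9 - \frac{g}{2}$
$T{\left(P,r \right)} = - \frac{P}{3}$
$m = -320$
$\frac{t{\left(-1869,-1077 \right)}}{\left(\frac{1}{- m + T{\left(-1,-2 \right)}} - 123\right) \left(-627\right)} - \frac{1845067}{106391} = \frac{9 - - \frac{1869}{2}}{\left(\frac{1}{\left(-1\right) \left(-320\right) - - \frac{1}{3}} - 123\right) \left(-627\right)} - \frac{1845067}{106391} = \frac{9 + \frac{1869}{2}}{\left(\frac{1}{320 + \frac{1}{3}} - 123\right) \left(-627\right)} - \frac{1845067}{106391} = \frac{1887}{2 \left(\frac{1}{\frac{961}{3}} - 123\right) \left(-627\right)} - \frac{1845067}{106391} = \frac{1887}{2 \left(\frac{3}{961} - 123\right) \left(-627\right)} - \frac{1845067}{106391} = \frac{1887}{2 \left(\left(- \frac{118200}{961}\right) \left(-627\right)\right)} - \frac{1845067}{106391} = \frac{1887}{2 \cdot \frac{74111400}{961}} - \frac{1845067}{106391} = \frac{1887}{2} \cdot \frac{961}{74111400} - \frac{1845067}{106391} = \frac{604469}{49407600} - \frac{1845067}{106391} = - \frac{91096022247821}{5256523971600}$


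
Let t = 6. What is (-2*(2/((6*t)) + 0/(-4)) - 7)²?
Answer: 4096/81 ≈ 50.568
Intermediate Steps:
(-2*(2/((6*t)) + 0/(-4)) - 7)² = (-2*(2/((6*6)) + 0/(-4)) - 7)² = (-2*(2/36 + 0*(-¼)) - 7)² = (-2*(2*(1/36) + 0) - 7)² = (-2*(1/18 + 0) - 7)² = (-2*1/18 - 7)² = (-⅑ - 7)² = (-64/9)² = 4096/81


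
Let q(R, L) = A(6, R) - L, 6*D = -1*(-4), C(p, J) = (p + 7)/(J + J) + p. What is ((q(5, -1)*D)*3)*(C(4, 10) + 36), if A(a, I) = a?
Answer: 5677/10 ≈ 567.70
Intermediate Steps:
C(p, J) = p + (7 + p)/(2*J) (C(p, J) = (7 + p)/((2*J)) + p = (7 + p)*(1/(2*J)) + p = (7 + p)/(2*J) + p = p + (7 + p)/(2*J))
D = 2/3 (D = (-1*(-4))/6 = (1/6)*4 = 2/3 ≈ 0.66667)
q(R, L) = 6 - L
((q(5, -1)*D)*3)*(C(4, 10) + 36) = (((6 - 1*(-1))*(2/3))*3)*((1/2)*(7 + 4 + 2*10*4)/10 + 36) = (((6 + 1)*(2/3))*3)*((1/2)*(1/10)*(7 + 4 + 80) + 36) = ((7*(2/3))*3)*((1/2)*(1/10)*91 + 36) = ((14/3)*3)*(91/20 + 36) = 14*(811/20) = 5677/10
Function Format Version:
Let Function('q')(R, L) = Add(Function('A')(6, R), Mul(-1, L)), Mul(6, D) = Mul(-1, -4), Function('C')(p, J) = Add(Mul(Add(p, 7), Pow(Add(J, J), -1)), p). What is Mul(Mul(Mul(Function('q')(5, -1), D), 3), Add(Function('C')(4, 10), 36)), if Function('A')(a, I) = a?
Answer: Rational(5677, 10) ≈ 567.70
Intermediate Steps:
Function('C')(p, J) = Add(p, Mul(Rational(1, 2), Pow(J, -1), Add(7, p))) (Function('C')(p, J) = Add(Mul(Add(7, p), Pow(Mul(2, J), -1)), p) = Add(Mul(Add(7, p), Mul(Rational(1, 2), Pow(J, -1))), p) = Add(Mul(Rational(1, 2), Pow(J, -1), Add(7, p)), p) = Add(p, Mul(Rational(1, 2), Pow(J, -1), Add(7, p))))
D = Rational(2, 3) (D = Mul(Rational(1, 6), Mul(-1, -4)) = Mul(Rational(1, 6), 4) = Rational(2, 3) ≈ 0.66667)
Function('q')(R, L) = Add(6, Mul(-1, L))
Mul(Mul(Mul(Function('q')(5, -1), D), 3), Add(Function('C')(4, 10), 36)) = Mul(Mul(Mul(Add(6, Mul(-1, -1)), Rational(2, 3)), 3), Add(Mul(Rational(1, 2), Pow(10, -1), Add(7, 4, Mul(2, 10, 4))), 36)) = Mul(Mul(Mul(Add(6, 1), Rational(2, 3)), 3), Add(Mul(Rational(1, 2), Rational(1, 10), Add(7, 4, 80)), 36)) = Mul(Mul(Mul(7, Rational(2, 3)), 3), Add(Mul(Rational(1, 2), Rational(1, 10), 91), 36)) = Mul(Mul(Rational(14, 3), 3), Add(Rational(91, 20), 36)) = Mul(14, Rational(811, 20)) = Rational(5677, 10)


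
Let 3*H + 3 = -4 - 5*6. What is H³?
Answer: -50653/27 ≈ -1876.0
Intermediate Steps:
H = -37/3 (H = -1 + (-4 - 5*6)/3 = -1 + (-4 - 30)/3 = -1 + (⅓)*(-34) = -1 - 34/3 = -37/3 ≈ -12.333)
H³ = (-37/3)³ = -50653/27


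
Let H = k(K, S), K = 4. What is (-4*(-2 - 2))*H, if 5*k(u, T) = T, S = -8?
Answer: -128/5 ≈ -25.600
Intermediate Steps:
k(u, T) = T/5
H = -8/5 (H = (1/5)*(-8) = -8/5 ≈ -1.6000)
(-4*(-2 - 2))*H = -4*(-2 - 2)*(-8/5) = -4*(-4)*(-8/5) = 16*(-8/5) = -128/5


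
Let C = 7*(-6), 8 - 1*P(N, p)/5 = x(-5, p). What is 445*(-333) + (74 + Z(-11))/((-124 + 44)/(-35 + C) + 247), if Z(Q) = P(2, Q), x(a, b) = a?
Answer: -2830174612/19099 ≈ -1.4818e+5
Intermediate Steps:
P(N, p) = 65 (P(N, p) = 40 - 5*(-5) = 40 + 25 = 65)
C = -42
Z(Q) = 65
445*(-333) + (74 + Z(-11))/((-124 + 44)/(-35 + C) + 247) = 445*(-333) + (74 + 65)/((-124 + 44)/(-35 - 42) + 247) = -148185 + 139/(-80/(-77) + 247) = -148185 + 139/(-80*(-1/77) + 247) = -148185 + 139/(80/77 + 247) = -148185 + 139/(19099/77) = -148185 + 139*(77/19099) = -148185 + 10703/19099 = -2830174612/19099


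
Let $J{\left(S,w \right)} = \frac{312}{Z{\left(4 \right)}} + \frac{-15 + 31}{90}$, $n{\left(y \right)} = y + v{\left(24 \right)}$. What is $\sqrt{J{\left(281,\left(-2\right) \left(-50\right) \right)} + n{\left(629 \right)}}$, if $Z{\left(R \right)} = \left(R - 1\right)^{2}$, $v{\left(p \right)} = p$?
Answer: $\frac{\sqrt{154765}}{15} \approx 26.227$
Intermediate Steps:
$Z{\left(R \right)} = \left(-1 + R\right)^{2}$
$n{\left(y \right)} = 24 + y$ ($n{\left(y \right)} = y + 24 = 24 + y$)
$J{\left(S,w \right)} = \frac{1568}{45}$ ($J{\left(S,w \right)} = \frac{312}{\left(-1 + 4\right)^{2}} + \frac{-15 + 31}{90} = \frac{312}{3^{2}} + 16 \cdot \frac{1}{90} = \frac{312}{9} + \frac{8}{45} = 312 \cdot \frac{1}{9} + \frac{8}{45} = \frac{104}{3} + \frac{8}{45} = \frac{1568}{45}$)
$\sqrt{J{\left(281,\left(-2\right) \left(-50\right) \right)} + n{\left(629 \right)}} = \sqrt{\frac{1568}{45} + \left(24 + 629\right)} = \sqrt{\frac{1568}{45} + 653} = \sqrt{\frac{30953}{45}} = \frac{\sqrt{154765}}{15}$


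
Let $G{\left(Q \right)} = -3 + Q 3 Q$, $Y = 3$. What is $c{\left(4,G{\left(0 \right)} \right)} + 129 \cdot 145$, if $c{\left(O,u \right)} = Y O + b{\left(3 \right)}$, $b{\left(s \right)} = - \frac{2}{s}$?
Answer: $\frac{56149}{3} \approx 18716.0$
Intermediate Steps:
$G{\left(Q \right)} = -3 + 3 Q^{2}$
$c{\left(O,u \right)} = - \frac{2}{3} + 3 O$ ($c{\left(O,u \right)} = 3 O - \frac{2}{3} = - \frac{2}{3} + 3 O$)
$c{\left(4,G{\left(0 \right)} \right)} + 129 \cdot 145 = \left(- \frac{2}{3} + 3 \cdot 4\right) + 129 \cdot 145 = \left(- \frac{2}{3} + 12\right) + 18705 = \frac{34}{3} + 18705 = \frac{56149}{3}$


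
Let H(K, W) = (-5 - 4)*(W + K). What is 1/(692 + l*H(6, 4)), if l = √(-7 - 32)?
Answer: 173/198691 + 45*I*√39/397382 ≈ 0.0008707 + 0.00070719*I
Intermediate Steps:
H(K, W) = -9*K - 9*W (H(K, W) = -9*(K + W) = -9*K - 9*W)
l = I*√39 (l = √(-39) = I*√39 ≈ 6.245*I)
1/(692 + l*H(6, 4)) = 1/(692 + (I*√39)*(-9*6 - 9*4)) = 1/(692 + (I*√39)*(-54 - 36)) = 1/(692 + (I*√39)*(-90)) = 1/(692 - 90*I*√39)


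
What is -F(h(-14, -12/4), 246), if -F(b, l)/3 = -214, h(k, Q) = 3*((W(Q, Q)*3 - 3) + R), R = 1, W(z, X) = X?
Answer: -642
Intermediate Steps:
h(k, Q) = -6 + 9*Q (h(k, Q) = 3*((Q*3 - 3) + 1) = 3*((3*Q - 3) + 1) = 3*((-3 + 3*Q) + 1) = 3*(-2 + 3*Q) = -6 + 9*Q)
F(b, l) = 642 (F(b, l) = -3*(-214) = 642)
-F(h(-14, -12/4), 246) = -1*642 = -642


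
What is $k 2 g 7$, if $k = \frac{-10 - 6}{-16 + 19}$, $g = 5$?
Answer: $- \frac{1120}{3} \approx -373.33$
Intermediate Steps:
$k = - \frac{16}{3} \approx -5.3333$
$k 2 g 7 = - \frac{16 \cdot 2 \cdot 5 \cdot 7}{3} = - \frac{16 \cdot 10 \cdot 7}{3} = \left(- \frac{16}{3}\right) 70 = - \frac{1120}{3}$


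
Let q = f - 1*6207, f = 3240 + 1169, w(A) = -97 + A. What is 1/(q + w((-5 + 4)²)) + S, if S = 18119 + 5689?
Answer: 45092351/1894 ≈ 23808.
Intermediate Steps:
f = 4409
q = -1798 (q = 4409 - 1*6207 = 4409 - 6207 = -1798)
S = 23808
1/(q + w((-5 + 4)²)) + S = 1/(-1798 + (-97 + (-5 + 4)²)) + 23808 = 1/(-1798 + (-97 + (-1)²)) + 23808 = 1/(-1798 + (-97 + 1)) + 23808 = 1/(-1798 - 96) + 23808 = 1/(-1894) + 23808 = -1/1894 + 23808 = 45092351/1894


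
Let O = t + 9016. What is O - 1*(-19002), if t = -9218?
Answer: 18800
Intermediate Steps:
O = -202 (O = -9218 + 9016 = -202)
O - 1*(-19002) = -202 - 1*(-19002) = -202 + 19002 = 18800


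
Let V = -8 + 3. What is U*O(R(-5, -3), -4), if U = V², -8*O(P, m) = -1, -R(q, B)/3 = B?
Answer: 25/8 ≈ 3.1250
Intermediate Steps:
V = -5
R(q, B) = -3*B
O(P, m) = ⅛ (O(P, m) = -⅛*(-1) = ⅛)
U = 25 (U = (-5)² = 25)
U*O(R(-5, -3), -4) = 25*(⅛) = 25/8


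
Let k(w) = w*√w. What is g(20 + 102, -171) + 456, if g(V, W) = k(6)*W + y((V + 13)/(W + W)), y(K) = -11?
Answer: 445 - 1026*√6 ≈ -2068.2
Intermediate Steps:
k(w) = w^(3/2)
g(V, W) = -11 + 6*W*√6 (g(V, W) = 6^(3/2)*W - 11 = (6*√6)*W - 11 = 6*W*√6 - 11 = -11 + 6*W*√6)
g(20 + 102, -171) + 456 = (-11 + 6*(-171)*√6) + 456 = (-11 - 1026*√6) + 456 = 445 - 1026*√6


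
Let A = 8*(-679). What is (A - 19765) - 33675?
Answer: -58872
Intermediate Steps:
A = -5432
(A - 19765) - 33675 = (-5432 - 19765) - 33675 = -25197 - 33675 = -58872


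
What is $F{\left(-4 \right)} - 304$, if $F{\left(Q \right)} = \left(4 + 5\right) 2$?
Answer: $-286$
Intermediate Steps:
$F{\left(Q \right)} = 18$ ($F{\left(Q \right)} = 9 \cdot 2 = 18$)
$F{\left(-4 \right)} - 304 = 18 - 304 = -286$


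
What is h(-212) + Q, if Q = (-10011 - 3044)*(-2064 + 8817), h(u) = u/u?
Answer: -88160414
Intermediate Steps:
h(u) = 1
Q = -88160415 (Q = -13055*6753 = -88160415)
h(-212) + Q = 1 - 88160415 = -88160414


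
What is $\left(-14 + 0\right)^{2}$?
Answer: $196$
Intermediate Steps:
$\left(-14 + 0\right)^{2} = \left(-14\right)^{2} = 196$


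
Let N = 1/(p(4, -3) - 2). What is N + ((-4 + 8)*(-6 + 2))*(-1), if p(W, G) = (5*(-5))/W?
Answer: 524/33 ≈ 15.879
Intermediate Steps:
p(W, G) = -25/W
N = -4/33 (N = 1/(-25/4 - 2) = 1/(-33/4) = -4/33 ≈ -0.12121)
N + ((-4 + 8)*(-6 + 2))*(-1) = -4/33 + ((-4 + 8)*(-6 + 2))*(-1) = -4/33 + (4*(-4))*(-1) = -4/33 - 16*(-1) = -4/33 + 16 = 524/33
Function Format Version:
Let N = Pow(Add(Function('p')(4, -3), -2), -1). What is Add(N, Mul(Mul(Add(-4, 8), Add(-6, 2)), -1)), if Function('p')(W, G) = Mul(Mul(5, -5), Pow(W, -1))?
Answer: Rational(524, 33) ≈ 15.879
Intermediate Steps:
Function('p')(W, G) = Mul(-25, Pow(W, -1))
N = Rational(-4, 33) (N = Pow(Add(Mul(-25, Pow(4, -1)), -2), -1) = Pow(Add(Mul(-25, Rational(1, 4)), -2), -1) = Pow(Add(Rational(-25, 4), -2), -1) = Pow(Rational(-33, 4), -1) = Rational(-4, 33) ≈ -0.12121)
Add(N, Mul(Mul(Add(-4, 8), Add(-6, 2)), -1)) = Add(Rational(-4, 33), Mul(Mul(Add(-4, 8), Add(-6, 2)), -1)) = Add(Rational(-4, 33), Mul(Mul(4, -4), -1)) = Add(Rational(-4, 33), Mul(-16, -1)) = Add(Rational(-4, 33), 16) = Rational(524, 33)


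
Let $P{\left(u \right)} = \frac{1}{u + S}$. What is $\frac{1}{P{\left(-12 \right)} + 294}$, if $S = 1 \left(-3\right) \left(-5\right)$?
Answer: $\frac{3}{883} \approx 0.0033975$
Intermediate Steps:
$S = 15$ ($S = \left(-3\right) \left(-5\right) = 15$)
$P{\left(u \right)} = \frac{1}{15 + u}$ ($P{\left(u \right)} = \frac{1}{u + 15} = \frac{1}{15 + u}$)
$\frac{1}{P{\left(-12 \right)} + 294} = \frac{1}{\frac{1}{15 - 12} + 294} = \frac{1}{\frac{1}{3} + 294} = \frac{1}{\frac{883}{3}} = \frac{3}{883}$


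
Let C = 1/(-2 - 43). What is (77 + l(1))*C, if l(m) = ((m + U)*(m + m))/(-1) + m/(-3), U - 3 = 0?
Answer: -206/135 ≈ -1.5259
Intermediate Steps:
U = 3 (U = 3 + 0 = 3)
l(m) = -m/3 - 2*m*(3 + m) (l(m) = ((m + 3)*(m + m))/(-1) + m/(-3) = ((3 + m)*(2*m))*(-1) + m*(-⅓) = (2*m*(3 + m))*(-1) - m/3 = -2*m*(3 + m) - m/3 = -m/3 - 2*m*(3 + m))
C = -1/45 (C = 1/(-45) = -1/45 ≈ -0.022222)
(77 + l(1))*C = (77 - ⅓*1*(19 + 6*1))*(-1/45) = (77 - ⅓*1*(19 + 6))*(-1/45) = (77 - ⅓*1*25)*(-1/45) = (77 - 25/3)*(-1/45) = (206/3)*(-1/45) = -206/135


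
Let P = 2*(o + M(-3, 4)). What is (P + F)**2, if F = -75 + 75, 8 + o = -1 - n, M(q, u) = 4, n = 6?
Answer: 484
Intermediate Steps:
o = -15 (o = -8 + (-1 - 1*6) = -8 + (-1 - 6) = -8 - 7 = -15)
P = -22 (P = 2*(-15 + 4) = 2*(-11) = -22)
F = 0
(P + F)**2 = (-22 + 0)**2 = (-22)**2 = 484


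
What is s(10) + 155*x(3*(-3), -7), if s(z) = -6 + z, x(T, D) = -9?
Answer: -1391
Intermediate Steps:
s(10) + 155*x(3*(-3), -7) = (-6 + 10) + 155*(-9) = 4 - 1395 = -1391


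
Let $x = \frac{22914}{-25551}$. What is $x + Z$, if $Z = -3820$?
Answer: $- \frac{10847526}{2839} \approx -3820.9$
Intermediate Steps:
$x = - \frac{2546}{2839}$ ($x = 22914 \left(- \frac{1}{25551}\right) = - \frac{2546}{2839} \approx -0.89679$)
$x + Z = - \frac{2546}{2839} - 3820 = - \frac{10847526}{2839}$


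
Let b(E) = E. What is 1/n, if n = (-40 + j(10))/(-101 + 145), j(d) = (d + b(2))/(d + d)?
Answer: -220/197 ≈ -1.1168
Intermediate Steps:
j(d) = (2 + d)/(2*d) (j(d) = (d + 2)/(d + d) = (2 + d)/((2*d)) = (2 + d)*(1/(2*d)) = (2 + d)/(2*d))
n = -197/220 (n = (-40 + (½)*(2 + 10)/10)/(-101 + 145) = (-40 + (½)*(⅒)*12)/44 = (-40 + ⅗)*(1/44) = -197/5*1/44 = -197/220 ≈ -0.89545)
1/n = 1/(-197/220) = -220/197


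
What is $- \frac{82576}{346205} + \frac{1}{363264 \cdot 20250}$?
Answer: $- \frac{121487396589959}{509343443136000} \approx -0.23852$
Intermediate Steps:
$- \frac{82576}{346205} + \frac{1}{363264 \cdot 20250} = \left(-82576\right) \frac{1}{346205} + \frac{1}{363264} \cdot \frac{1}{20250} = - \frac{82576}{346205} + \frac{1}{7356096000} = - \frac{121487396589959}{509343443136000}$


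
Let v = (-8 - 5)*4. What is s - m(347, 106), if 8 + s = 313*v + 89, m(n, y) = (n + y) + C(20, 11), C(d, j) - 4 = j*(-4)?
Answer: -16608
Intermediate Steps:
C(d, j) = 4 - 4*j (C(d, j) = 4 + j*(-4) = 4 - 4*j)
v = -52 (v = -13*4 = -52)
m(n, y) = -40 + n + y (m(n, y) = (n + y) + (4 - 4*11) = (n + y) + (4 - 44) = (n + y) - 40 = -40 + n + y)
s = -16195 (s = -8 + (313*(-52) + 89) = -8 + (-16276 + 89) = -8 - 16187 = -16195)
s - m(347, 106) = -16195 - (-40 + 347 + 106) = -16195 - 1*413 = -16195 - 413 = -16608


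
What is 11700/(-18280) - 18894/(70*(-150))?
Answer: 463609/399875 ≈ 1.1594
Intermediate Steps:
11700/(-18280) - 18894/(70*(-150)) = 11700*(-1/18280) - 18894/(-10500) = -585/914 - 18894*(-1/10500) = -585/914 + 3149/1750 = 463609/399875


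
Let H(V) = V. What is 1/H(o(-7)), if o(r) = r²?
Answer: 1/49 ≈ 0.020408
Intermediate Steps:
1/H(o(-7)) = 1/((-7)²) = 1/49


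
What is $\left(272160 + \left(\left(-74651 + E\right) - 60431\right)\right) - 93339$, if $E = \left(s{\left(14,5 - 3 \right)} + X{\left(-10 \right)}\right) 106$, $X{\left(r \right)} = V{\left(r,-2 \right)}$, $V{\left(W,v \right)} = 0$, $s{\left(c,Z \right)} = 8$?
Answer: $44587$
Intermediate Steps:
$X{\left(r \right)} = 0$
$E = 848$ ($E = \left(8 + 0\right) 106 = 8 \cdot 106 = 848$)
$\left(272160 + \left(\left(-74651 + E\right) - 60431\right)\right) - 93339 = \left(272160 + \left(\left(-74651 + 848\right) - 60431\right)\right) - 93339 = \left(272160 - 134234\right) - 93339 = 137926 - 93339 = 44587$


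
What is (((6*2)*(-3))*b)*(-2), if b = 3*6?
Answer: 1296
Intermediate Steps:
b = 18
(((6*2)*(-3))*b)*(-2) = (((6*2)*(-3))*18)*(-2) = ((12*(-3))*18)*(-2) = -36*18*(-2) = -648*(-2) = 1296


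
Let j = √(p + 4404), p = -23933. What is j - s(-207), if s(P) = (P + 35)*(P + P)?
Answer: -71208 + I*√19529 ≈ -71208.0 + 139.75*I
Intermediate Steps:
s(P) = 2*P*(35 + P) (s(P) = (35 + P)*(2*P) = 2*P*(35 + P))
j = I*√19529 (j = √(-23933 + 4404) = √(-19529) = I*√19529 ≈ 139.75*I)
j - s(-207) = I*√19529 - 2*(-207)*(35 - 207) = I*√19529 - 2*(-207)*(-172) = I*√19529 - 1*71208 = I*√19529 - 71208 = -71208 + I*√19529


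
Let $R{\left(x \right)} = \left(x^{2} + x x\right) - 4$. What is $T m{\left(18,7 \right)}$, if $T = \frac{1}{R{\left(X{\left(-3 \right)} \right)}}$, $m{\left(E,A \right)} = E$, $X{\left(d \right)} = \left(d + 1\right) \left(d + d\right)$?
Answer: $\frac{9}{142} \approx 0.06338$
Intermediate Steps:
$X{\left(d \right)} = 2 d \left(1 + d\right)$ ($X{\left(d \right)} = \left(1 + d\right) 2 d = 2 d \left(1 + d\right)$)
$R{\left(x \right)} = -4 + 2 x^{2}$ ($R{\left(x \right)} = \left(x^{2} + x^{2}\right) - 4 = 2 x^{2} - 4 = -4 + 2 x^{2}$)
$T = \frac{1}{284}$ ($T = \frac{1}{-4 + 2 \left(2 \left(-3\right) \left(1 - 3\right)\right)^{2}} = \frac{1}{-4 + 2 \left(2 \left(-3\right) \left(-2\right)\right)^{2}} = \frac{1}{-4 + 2 \cdot 12^{2}} = \frac{1}{-4 + 2 \cdot 144} = \frac{1}{-4 + 288} = \frac{1}{284} \approx 0.0035211$)
$T m{\left(18,7 \right)} = \frac{1}{284} \cdot 18 = \frac{9}{142}$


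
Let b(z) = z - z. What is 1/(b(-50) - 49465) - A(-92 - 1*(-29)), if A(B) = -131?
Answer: 6479914/49465 ≈ 131.00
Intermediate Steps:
b(z) = 0
1/(b(-50) - 49465) - A(-92 - 1*(-29)) = 1/(0 - 49465) - 1*(-131) = 1/(-49465) + 131 = -1/49465 + 131 = 6479914/49465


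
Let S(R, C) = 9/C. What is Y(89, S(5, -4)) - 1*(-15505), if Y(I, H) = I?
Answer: 15594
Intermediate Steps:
Y(89, S(5, -4)) - 1*(-15505) = 89 - 1*(-15505) = 89 + 15505 = 15594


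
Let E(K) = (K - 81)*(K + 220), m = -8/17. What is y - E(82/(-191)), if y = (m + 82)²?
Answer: 258583490422/10543009 ≈ 24527.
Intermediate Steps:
m = -8/17 (m = -8*1/17 = -8/17 ≈ -0.47059)
E(K) = (-81 + K)*(220 + K)
y = 1920996/289 (y = (-8/17 + 82)² = (1386/17)² = 1920996/289 ≈ 6647.0)
y - E(82/(-191)) = 1920996/289 - (-17820 + (82/(-191))² + 139*(82/(-191))) = 1920996/289 - (-17820 + (82*(-1/191))² + 139*(82*(-1/191))) = 1920996/289 - (-17820 + (-82/191)² + 139*(-82/191)) = 1920996/289 - (-17820 + 6724/36481 - 11398/191) = 1920996/289 - 1*(-652261714/36481) = 1920996/289 + 652261714/36481 = 258583490422/10543009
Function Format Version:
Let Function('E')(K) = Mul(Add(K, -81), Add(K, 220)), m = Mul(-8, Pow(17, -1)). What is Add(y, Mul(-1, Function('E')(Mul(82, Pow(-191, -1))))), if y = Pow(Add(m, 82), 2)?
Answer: Rational(258583490422, 10543009) ≈ 24527.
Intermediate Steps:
m = Rational(-8, 17) (m = Mul(-8, Rational(1, 17)) = Rational(-8, 17) ≈ -0.47059)
Function('E')(K) = Mul(Add(-81, K), Add(220, K))
y = Rational(1920996, 289) (y = Pow(Add(Rational(-8, 17), 82), 2) = Pow(Rational(1386, 17), 2) = Rational(1920996, 289) ≈ 6647.0)
Add(y, Mul(-1, Function('E')(Mul(82, Pow(-191, -1))))) = Add(Rational(1920996, 289), Mul(-1, Add(-17820, Pow(Mul(82, Pow(-191, -1)), 2), Mul(139, Mul(82, Pow(-191, -1)))))) = Add(Rational(1920996, 289), Mul(-1, Add(-17820, Pow(Mul(82, Rational(-1, 191)), 2), Mul(139, Mul(82, Rational(-1, 191)))))) = Add(Rational(1920996, 289), Mul(-1, Add(-17820, Pow(Rational(-82, 191), 2), Mul(139, Rational(-82, 191))))) = Add(Rational(1920996, 289), Mul(-1, Add(-17820, Rational(6724, 36481), Rational(-11398, 191)))) = Add(Rational(1920996, 289), Mul(-1, Rational(-652261714, 36481))) = Add(Rational(1920996, 289), Rational(652261714, 36481)) = Rational(258583490422, 10543009)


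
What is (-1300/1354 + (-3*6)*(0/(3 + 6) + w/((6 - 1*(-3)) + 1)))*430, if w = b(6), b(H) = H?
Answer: -3423488/677 ≈ -5056.9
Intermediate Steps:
w = 6
(-1300/1354 + (-3*6)*(0/(3 + 6) + w/((6 - 1*(-3)) + 1)))*430 = (-1300/1354 + (-3*6)*(0/(3 + 6) + 6/((6 - 1*(-3)) + 1)))*430 = (-1300*1/1354 - 18*(0/9 + 6/((6 + 3) + 1)))*430 = (-650/677 - 18*(0*(⅑) + 6/(9 + 1)))*430 = (-650/677 - 18*(0 + 6/10))*430 = (-650/677 - 18*(0 + 6*(⅒)))*430 = (-650/677 - 18*(0 + ⅗))*430 = (-650/677 - 18*⅗)*430 = (-650/677 - 54/5)*430 = -39808/3385*430 = -3423488/677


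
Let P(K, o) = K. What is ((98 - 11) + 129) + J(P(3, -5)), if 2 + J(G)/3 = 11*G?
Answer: 309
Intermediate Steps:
J(G) = -6 + 33*G (J(G) = -6 + 3*(11*G) = -6 + 33*G)
((98 - 11) + 129) + J(P(3, -5)) = ((98 - 11) + 129) + (-6 + 33*3) = (87 + 129) + (-6 + 99) = 216 + 93 = 309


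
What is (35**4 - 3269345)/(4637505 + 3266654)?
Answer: -1768720/7904159 ≈ -0.22377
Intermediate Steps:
(35**4 - 3269345)/(4637505 + 3266654) = (1500625 - 3269345)/7904159 = -1768720*1/7904159 = -1768720/7904159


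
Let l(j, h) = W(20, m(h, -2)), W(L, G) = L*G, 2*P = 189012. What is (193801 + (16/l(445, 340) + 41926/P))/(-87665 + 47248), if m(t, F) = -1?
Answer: -45788309068/9549122505 ≈ -4.7950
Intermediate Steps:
P = 94506 (P = (½)*189012 = 94506)
W(L, G) = G*L
l(j, h) = -20 (l(j, h) = -1*20 = -20)
(193801 + (16/l(445, 340) + 41926/P))/(-87665 + 47248) = (193801 + (16/(-20) + 41926/94506))/(-87665 + 47248) = (193801 + (16*(-1/20) + 41926*(1/94506)))/(-40417) = (193801 + (-⅘ + 20963/47253))*(-1/40417) = (193801 - 84197/236265)*(-1/40417) = (45788309068/236265)*(-1/40417) = -45788309068/9549122505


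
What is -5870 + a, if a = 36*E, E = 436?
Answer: 9826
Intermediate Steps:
a = 15696 (a = 36*436 = 15696)
-5870 + a = -5870 + 15696 = 9826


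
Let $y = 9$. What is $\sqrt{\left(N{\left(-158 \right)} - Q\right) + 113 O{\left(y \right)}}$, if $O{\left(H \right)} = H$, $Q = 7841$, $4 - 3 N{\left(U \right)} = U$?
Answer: $i \sqrt{6770} \approx 82.28 i$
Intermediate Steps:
$N{\left(U \right)} = \frac{4}{3} - \frac{U}{3}$
$\sqrt{\left(N{\left(-158 \right)} - Q\right) + 113 O{\left(y \right)}} = \sqrt{\left(\left(\frac{4}{3} - - \frac{158}{3}\right) - 7841\right) + 113 \cdot 9} = \sqrt{\left(\left(\frac{4}{3} + \frac{158}{3}\right) - 7841\right) + 1017} = \sqrt{\left(54 - 7841\right) + 1017} = \sqrt{-7787 + 1017} = \sqrt{-6770} = i \sqrt{6770}$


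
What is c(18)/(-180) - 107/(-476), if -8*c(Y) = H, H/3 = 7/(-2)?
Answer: 24847/114240 ≈ 0.21750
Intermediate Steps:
H = -21/2 (H = 3*(7/(-2)) = 3*(7*(-½)) = 3*(-7/2) = -21/2 ≈ -10.500)
c(Y) = 21/16 (c(Y) = -⅛*(-21/2) = 21/16)
c(18)/(-180) - 107/(-476) = (21/16)/(-180) - 107/(-476) = (21/16)*(-1/180) - 107*(-1/476) = -7/960 + 107/476 = 24847/114240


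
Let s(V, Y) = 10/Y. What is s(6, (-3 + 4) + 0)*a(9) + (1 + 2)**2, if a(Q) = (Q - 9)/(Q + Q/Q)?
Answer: 9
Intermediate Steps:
a(Q) = (-9 + Q)/(1 + Q) (a(Q) = (-9 + Q)/(Q + 1) = (-9 + Q)/(1 + Q))
s(6, (-3 + 4) + 0)*a(9) + (1 + 2)**2 = (10/((-3 + 4) + 0))*((-9 + 9)/(1 + 9)) + (1 + 2)**2 = (10/(1 + 0))*(0/10) + 3**2 = (10/1)*((1/10)*0) + 9 = (10*1)*0 + 9 = 10*0 + 9 = 0 + 9 = 9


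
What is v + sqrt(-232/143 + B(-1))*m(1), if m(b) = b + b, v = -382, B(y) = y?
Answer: -382 + 10*I*sqrt(2145)/143 ≈ -382.0 + 3.2388*I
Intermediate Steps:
m(b) = 2*b
v + sqrt(-232/143 + B(-1))*m(1) = -382 + sqrt(-232/143 - 1)*(2*1) = -382 + sqrt(-232*1/143 - 1)*2 = -382 + sqrt(-232/143 - 1)*2 = -382 + sqrt(-375/143)*2 = -382 + (5*I*sqrt(2145)/143)*2 = -382 + 10*I*sqrt(2145)/143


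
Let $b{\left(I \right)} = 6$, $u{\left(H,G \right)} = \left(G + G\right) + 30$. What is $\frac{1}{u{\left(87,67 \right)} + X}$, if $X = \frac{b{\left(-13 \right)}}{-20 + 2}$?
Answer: $\frac{3}{491} \approx 0.00611$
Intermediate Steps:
$u{\left(H,G \right)} = 30 + 2 G$ ($u{\left(H,G \right)} = 2 G + 30 = 30 + 2 G$)
$X = - \frac{1}{3}$ ($X = \frac{6}{-20 + 2} = \frac{6}{-18} = 6 \left(- \frac{1}{18}\right) = - \frac{1}{3} \approx -0.33333$)
$\frac{1}{u{\left(87,67 \right)} + X} = \frac{1}{\left(30 + 2 \cdot 67\right) - \frac{1}{3}} = \frac{1}{\left(30 + 134\right) - \frac{1}{3}} = \frac{1}{164 - \frac{1}{3}} = \frac{1}{\frac{491}{3}} = \frac{3}{491}$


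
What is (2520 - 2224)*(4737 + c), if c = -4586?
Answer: 44696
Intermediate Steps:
(2520 - 2224)*(4737 + c) = (2520 - 2224)*(4737 - 4586) = 296*151 = 44696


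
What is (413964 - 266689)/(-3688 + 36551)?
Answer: 147275/32863 ≈ 4.4815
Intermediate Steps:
(413964 - 266689)/(-3688 + 36551) = 147275/32863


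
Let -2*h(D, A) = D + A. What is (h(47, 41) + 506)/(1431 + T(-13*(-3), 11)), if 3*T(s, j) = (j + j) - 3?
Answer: 9/28 ≈ 0.32143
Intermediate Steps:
T(s, j) = -1 + 2*j/3 (T(s, j) = ((j + j) - 3)/3 = (2*j - 3)/3 = (-3 + 2*j)/3 = -1 + 2*j/3)
h(D, A) = -A/2 - D/2 (h(D, A) = -(D + A)/2 = -(A + D)/2 = -A/2 - D/2)
(h(47, 41) + 506)/(1431 + T(-13*(-3), 11)) = ((-½*41 - ½*47) + 506)/(1431 + (-1 + (⅔)*11)) = ((-41/2 - 47/2) + 506)/(1431 + (-1 + 22/3)) = (-44 + 506)/(1431 + 19/3) = 462/(4312/3) = 462*(3/4312) = 9/28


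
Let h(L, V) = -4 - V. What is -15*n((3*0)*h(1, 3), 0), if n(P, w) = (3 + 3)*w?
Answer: 0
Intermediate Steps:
n(P, w) = 6*w
-15*n((3*0)*h(1, 3), 0) = -90*0 = -15*0 = 0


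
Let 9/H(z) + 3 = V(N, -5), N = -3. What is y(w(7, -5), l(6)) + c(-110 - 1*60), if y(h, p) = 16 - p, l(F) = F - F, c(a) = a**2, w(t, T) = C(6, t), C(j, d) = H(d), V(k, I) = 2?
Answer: 28916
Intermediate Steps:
H(z) = -9 (H(z) = 9/(-3 + 2) = 9/(-1) = 9*(-1) = -9)
C(j, d) = -9
w(t, T) = -9
l(F) = 0
y(w(7, -5), l(6)) + c(-110 - 1*60) = (16 - 1*0) + (-110 - 1*60)**2 = (16 + 0) + (-110 - 60)**2 = 16 + (-170)**2 = 16 + 28900 = 28916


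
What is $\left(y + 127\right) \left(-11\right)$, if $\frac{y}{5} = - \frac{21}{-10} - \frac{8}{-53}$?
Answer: $- \frac{161205}{106} \approx -1520.8$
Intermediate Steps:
$y = \frac{1193}{106}$ ($y = 5 \left(- \frac{21}{-10} - \frac{8}{-53}\right) = 5 \left(\left(-21\right) \left(- \frac{1}{10}\right) - - \frac{8}{53}\right) = 5 \left(\frac{21}{10} + \frac{8}{53}\right) = 5 \cdot \frac{1193}{530} = \frac{1193}{106} \approx 11.255$)
$\left(y + 127\right) \left(-11\right) = \left(\frac{1193}{106} + 127\right) \left(-11\right) = \frac{14655}{106} \left(-11\right) = - \frac{161205}{106}$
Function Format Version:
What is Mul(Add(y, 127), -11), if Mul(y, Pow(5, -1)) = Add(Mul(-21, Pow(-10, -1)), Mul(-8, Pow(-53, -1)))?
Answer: Rational(-161205, 106) ≈ -1520.8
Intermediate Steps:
y = Rational(1193, 106) (y = Mul(5, Add(Mul(-21, Pow(-10, -1)), Mul(-8, Pow(-53, -1)))) = Mul(5, Add(Mul(-21, Rational(-1, 10)), Mul(-8, Rational(-1, 53)))) = Mul(5, Add(Rational(21, 10), Rational(8, 53))) = Mul(5, Rational(1193, 530)) = Rational(1193, 106) ≈ 11.255)
Mul(Add(y, 127), -11) = Mul(Add(Rational(1193, 106), 127), -11) = Mul(Rational(14655, 106), -11) = Rational(-161205, 106)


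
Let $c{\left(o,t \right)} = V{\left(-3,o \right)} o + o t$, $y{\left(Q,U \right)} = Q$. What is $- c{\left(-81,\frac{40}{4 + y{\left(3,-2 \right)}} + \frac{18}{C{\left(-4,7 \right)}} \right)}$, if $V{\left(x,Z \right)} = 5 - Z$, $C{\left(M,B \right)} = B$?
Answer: $\frac{53460}{7} \approx 7637.1$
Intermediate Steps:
$c{\left(o,t \right)} = o t + o \left(5 - o\right)$ ($c{\left(o,t \right)} = \left(5 - o\right) o + o t = o \left(5 - o\right) + o t = o t + o \left(5 - o\right)$)
$- c{\left(-81,\frac{40}{4 + y{\left(3,-2 \right)}} + \frac{18}{C{\left(-4,7 \right)}} \right)} = - \left(-81\right) \left(5 + \left(\frac{40}{4 + 3} + \frac{18}{7}\right) - -81\right) = - \left(-81\right) \left(5 + \left(\frac{40}{7} + 18 \cdot \frac{1}{7}\right) + 81\right) = - \left(-81\right) \left(5 + \left(40 \cdot \frac{1}{7} + \frac{18}{7}\right) + 81\right) = - \left(-81\right) \left(5 + \left(\frac{40}{7} + \frac{18}{7}\right) + 81\right) = - \left(-81\right) \left(5 + \frac{58}{7} + 81\right) = - \frac{\left(-81\right) 660}{7} = \left(-1\right) \left(- \frac{53460}{7}\right) = \frac{53460}{7}$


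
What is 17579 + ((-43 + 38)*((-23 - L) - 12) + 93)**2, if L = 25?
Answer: 172028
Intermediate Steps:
17579 + ((-43 + 38)*((-23 - L) - 12) + 93)**2 = 17579 + ((-43 + 38)*((-23 - 1*25) - 12) + 93)**2 = 17579 + (-5*((-23 - 25) - 12) + 93)**2 = 17579 + (-5*(-48 - 12) + 93)**2 = 17579 + (-5*(-60) + 93)**2 = 17579 + (300 + 93)**2 = 17579 + 393**2 = 17579 + 154449 = 172028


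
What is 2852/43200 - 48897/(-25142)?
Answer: 273006923/135766800 ≈ 2.0109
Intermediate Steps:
2852/43200 - 48897/(-25142) = 2852*(1/43200) - 48897*(-1/25142) = 713/10800 + 48897/25142 = 273006923/135766800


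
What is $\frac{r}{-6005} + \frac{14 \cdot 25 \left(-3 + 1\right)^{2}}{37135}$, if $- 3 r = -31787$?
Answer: $- \frac{33005407}{19113915} \approx -1.7268$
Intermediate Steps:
$r = \frac{31787}{3}$ ($r = \left(- \frac{1}{3}\right) \left(-31787\right) = \frac{31787}{3} \approx 10596.0$)
$\frac{r}{-6005} + \frac{14 \cdot 25 \left(-3 + 1\right)^{2}}{37135} = \frac{31787}{3 \left(-6005\right)} + \frac{14 \cdot 25 \left(-3 + 1\right)^{2}}{37135} = \frac{31787}{3} \left(- \frac{1}{6005}\right) + 350 \left(-2\right)^{2} \cdot \frac{1}{37135} = - \frac{31787}{18015} + 350 \cdot 4 \cdot \frac{1}{37135} = - \frac{31787}{18015} + 1400 \cdot \frac{1}{37135} = - \frac{31787}{18015} + \frac{40}{1061} = - \frac{33005407}{19113915}$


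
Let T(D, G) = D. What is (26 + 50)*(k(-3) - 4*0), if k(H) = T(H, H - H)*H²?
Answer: -2052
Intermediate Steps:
k(H) = H³ (k(H) = H*H² = H³)
(26 + 50)*(k(-3) - 4*0) = (26 + 50)*((-3)³ - 4*0) = 76*(-27 + 0) = 76*(-27) = -2052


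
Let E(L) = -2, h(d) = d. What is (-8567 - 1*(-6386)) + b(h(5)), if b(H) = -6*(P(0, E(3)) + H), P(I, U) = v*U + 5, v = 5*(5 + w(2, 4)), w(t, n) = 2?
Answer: -1821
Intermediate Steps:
v = 35 (v = 5*(5 + 2) = 5*7 = 35)
P(I, U) = 5 + 35*U (P(I, U) = 35*U + 5 = 5 + 35*U)
b(H) = 390 - 6*H (b(H) = -6*((5 + 35*(-2)) + H) = -6*((5 - 70) + H) = -6*(-65 + H) = 390 - 6*H)
(-8567 - 1*(-6386)) + b(h(5)) = (-8567 - 1*(-6386)) + (390 - 6*5) = (-8567 + 6386) + (390 - 30) = -2181 + 360 = -1821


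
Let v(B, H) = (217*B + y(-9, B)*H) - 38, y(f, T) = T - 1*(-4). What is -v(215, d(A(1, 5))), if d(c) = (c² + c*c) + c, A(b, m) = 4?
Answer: -54501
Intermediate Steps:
y(f, T) = 4 + T (y(f, T) = T + 4 = 4 + T)
d(c) = c + 2*c² (d(c) = (c² + c²) + c = 2*c² + c = c + 2*c²)
v(B, H) = -38 + 217*B + H*(4 + B) (v(B, H) = (217*B + (4 + B)*H) - 38 = (217*B + H*(4 + B)) - 38 = -38 + 217*B + H*(4 + B))
-v(215, d(A(1, 5))) = -(-38 + 217*215 + (4*(1 + 2*4))*(4 + 215)) = -(-38 + 46655 + (4*(1 + 8))*219) = -(-38 + 46655 + (4*9)*219) = -(-38 + 46655 + 36*219) = -(-38 + 46655 + 7884) = -1*54501 = -54501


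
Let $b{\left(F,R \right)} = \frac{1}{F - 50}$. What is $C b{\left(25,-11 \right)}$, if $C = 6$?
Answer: $- \frac{6}{25} \approx -0.24$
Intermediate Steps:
$b{\left(F,R \right)} = \frac{1}{-50 + F}$
$C b{\left(25,-11 \right)} = \frac{6}{-50 + 25} = \frac{6}{-25} = 6 \left(- \frac{1}{25}\right) = - \frac{6}{25}$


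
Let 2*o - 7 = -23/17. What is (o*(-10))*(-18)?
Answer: 8640/17 ≈ 508.24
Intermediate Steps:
o = 48/17 (o = 7/2 + (-23/17)/2 = 7/2 + (-23*1/17)/2 = 7/2 + (½)*(-23/17) = 7/2 - 23/34 = 48/17 ≈ 2.8235)
(o*(-10))*(-18) = ((48/17)*(-10))*(-18) = -480/17*(-18) = 8640/17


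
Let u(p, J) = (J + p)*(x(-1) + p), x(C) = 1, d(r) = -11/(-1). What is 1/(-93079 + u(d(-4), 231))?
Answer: -1/90175 ≈ -1.1090e-5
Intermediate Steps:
d(r) = 11 (d(r) = -11*(-1) = 11)
u(p, J) = (1 + p)*(J + p) (u(p, J) = (J + p)*(1 + p) = (1 + p)*(J + p))
1/(-93079 + u(d(-4), 231)) = 1/(-93079 + (231 + 11 + 11**2 + 231*11)) = 1/(-93079 + (231 + 11 + 121 + 2541)) = 1/(-93079 + 2904) = 1/(-90175) = -1/90175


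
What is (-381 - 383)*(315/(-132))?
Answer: 20055/11 ≈ 1823.2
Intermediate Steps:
(-381 - 383)*(315/(-132)) = -240660*(-1)/132 = -764*(-105/44) = 20055/11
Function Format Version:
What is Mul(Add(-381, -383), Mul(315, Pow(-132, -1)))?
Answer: Rational(20055, 11) ≈ 1823.2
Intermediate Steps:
Mul(Add(-381, -383), Mul(315, Pow(-132, -1))) = Mul(-764, Mul(315, Rational(-1, 132))) = Mul(-764, Rational(-105, 44)) = Rational(20055, 11)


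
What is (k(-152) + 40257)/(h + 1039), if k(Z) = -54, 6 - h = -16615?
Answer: 40203/17660 ≈ 2.2765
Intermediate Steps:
h = 16621 (h = 6 - 1*(-16615) = 6 + 16615 = 16621)
(k(-152) + 40257)/(h + 1039) = (-54 + 40257)/(16621 + 1039) = 40203/17660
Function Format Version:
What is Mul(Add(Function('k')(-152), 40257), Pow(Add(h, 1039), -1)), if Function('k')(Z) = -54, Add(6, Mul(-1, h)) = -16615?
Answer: Rational(40203, 17660) ≈ 2.2765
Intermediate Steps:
h = 16621 (h = Add(6, Mul(-1, -16615)) = Add(6, 16615) = 16621)
Mul(Add(Function('k')(-152), 40257), Pow(Add(h, 1039), -1)) = Mul(Add(-54, 40257), Pow(Add(16621, 1039), -1)) = Mul(40203, Pow(17660, -1)) = Mul(40203, Rational(1, 17660)) = Rational(40203, 17660)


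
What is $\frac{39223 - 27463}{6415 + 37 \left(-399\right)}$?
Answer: $- \frac{2940}{2087} \approx -1.4087$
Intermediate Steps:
$\frac{39223 - 27463}{6415 + 37 \left(-399\right)} = \frac{11760}{6415 - 14763} = \frac{11760}{-8348} = 11760 \left(- \frac{1}{8348}\right) = - \frac{2940}{2087}$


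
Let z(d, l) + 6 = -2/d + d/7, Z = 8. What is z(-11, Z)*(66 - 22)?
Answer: -2276/7 ≈ -325.14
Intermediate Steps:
z(d, l) = -6 - 2/d + d/7 (z(d, l) = -6 + (-2/d + d/7) = -6 - 2/d + d/7)
z(-11, Z)*(66 - 22) = (-6 - 2/(-11) + (⅐)*(-11))*(66 - 22) = (-6 - 2*(-1/11) - 11/7)*44 = (-6 + 2/11 - 11/7)*44 = -569/77*44 = -2276/7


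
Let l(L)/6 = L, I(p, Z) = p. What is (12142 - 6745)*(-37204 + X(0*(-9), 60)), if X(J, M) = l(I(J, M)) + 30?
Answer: -200628078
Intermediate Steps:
l(L) = 6*L
X(J, M) = 30 + 6*J (X(J, M) = 6*J + 30 = 30 + 6*J)
(12142 - 6745)*(-37204 + X(0*(-9), 60)) = (12142 - 6745)*(-37204 + (30 + 6*(0*(-9)))) = 5397*(-37204 + (30 + 6*0)) = 5397*(-37204 + (30 + 0)) = 5397*(-37204 + 30) = 5397*(-37174) = -200628078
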